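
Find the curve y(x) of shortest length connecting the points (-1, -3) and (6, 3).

Arc-length functional: J[y] = ∫ sqrt(1 + (y')^2) dx.
Lagrangian L = sqrt(1 + (y')^2) has no explicit y dependence, so ∂L/∂y = 0 and the Euler-Lagrange equation gives
    d/dx( y' / sqrt(1 + (y')^2) ) = 0  ⇒  y' / sqrt(1 + (y')^2) = const.
Hence y' is constant, so y(x) is affine.
Fitting the endpoints (-1, -3) and (6, 3):
    slope m = (3 − (-3)) / (6 − (-1)) = 6/7,
    intercept c = (-3) − m·(-1) = -15/7.
Extremal: y(x) = (6/7) x - 15/7.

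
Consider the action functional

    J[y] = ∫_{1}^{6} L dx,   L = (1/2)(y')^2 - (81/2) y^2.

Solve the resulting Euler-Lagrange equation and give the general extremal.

The Lagrangian is L = (1/2)(y')^2 - (81/2) y^2.
∂L/∂y = -81y.
∂L/∂y' = y'.
The Euler-Lagrange equation d/dx(∂L/∂y') − ∂L/∂y = 0 becomes:
    y'' + 81 y = 0
General solution: y(x) = A sin(9x) + B cos(9x), where A and B are arbitrary constants fixed by the endpoint conditions.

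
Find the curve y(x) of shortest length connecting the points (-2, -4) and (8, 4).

Arc-length functional: J[y] = ∫ sqrt(1 + (y')^2) dx.
Lagrangian L = sqrt(1 + (y')^2) has no explicit y dependence, so ∂L/∂y = 0 and the Euler-Lagrange equation gives
    d/dx( y' / sqrt(1 + (y')^2) ) = 0  ⇒  y' / sqrt(1 + (y')^2) = const.
Hence y' is constant, so y(x) is affine.
Fitting the endpoints (-2, -4) and (8, 4):
    slope m = (4 − (-4)) / (8 − (-2)) = 4/5,
    intercept c = (-4) − m·(-2) = -12/5.
Extremal: y(x) = (4/5) x - 12/5.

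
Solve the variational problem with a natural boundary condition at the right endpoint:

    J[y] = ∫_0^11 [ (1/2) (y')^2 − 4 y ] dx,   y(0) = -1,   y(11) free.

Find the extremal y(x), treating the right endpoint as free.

The Lagrangian L = (1/2) (y')^2 − 4 y gives
    ∂L/∂y = −4,   ∂L/∂y' = y'.
Euler-Lagrange: d/dx(y') − (−4) = 0, i.e. y'' + 4 = 0, so
    y(x) = −(4/2) x^2 + C1 x + C2.
Fixed left endpoint y(0) = -1 ⇒ C2 = -1.
The right endpoint x = 11 is free, so the natural (transversality) condition is ∂L/∂y' |_{x=11} = 0, i.e. y'(11) = 0.
Compute y'(x) = −4 x + C1, so y'(11) = −44 + C1 = 0 ⇒ C1 = 44.
Therefore the extremal is
    y(x) = −2 x^2 + 44 x − 1.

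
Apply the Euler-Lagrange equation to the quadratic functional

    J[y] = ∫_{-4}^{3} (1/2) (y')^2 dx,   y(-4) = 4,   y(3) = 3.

The Lagrangian is L = (1/2) (y')^2.
Compute ∂L/∂y = 0, ∂L/∂y' = y'.
The Euler-Lagrange equation d/dx(∂L/∂y') − ∂L/∂y = 0 reduces to
    y'' = 0.
Its general solution is
    y(x) = A x + B,
with A, B fixed by the endpoint conditions.
Applying the endpoint conditions y(-4) = 4 and y(3) = 3: solve A·-4 + B = 4 and A·3 + B = 3. Subtracting gives A(3 − -4) = 3 − 4, so A = -1/7, and B = 4 − A·-4 = 24/7. Therefore
    y(x) = (-1/7) x + 24/7.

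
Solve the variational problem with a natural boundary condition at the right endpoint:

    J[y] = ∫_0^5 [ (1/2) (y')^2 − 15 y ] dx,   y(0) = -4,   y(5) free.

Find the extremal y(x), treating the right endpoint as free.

The Lagrangian L = (1/2) (y')^2 − 15 y gives
    ∂L/∂y = −15,   ∂L/∂y' = y'.
Euler-Lagrange: d/dx(y') − (−15) = 0, i.e. y'' + 15 = 0, so
    y(x) = −(15/2) x^2 + C1 x + C2.
Fixed left endpoint y(0) = -4 ⇒ C2 = -4.
The right endpoint x = 5 is free, so the natural (transversality) condition is ∂L/∂y' |_{x=5} = 0, i.e. y'(5) = 0.
Compute y'(x) = −15 x + C1, so y'(5) = −75 + C1 = 0 ⇒ C1 = 75.
Therefore the extremal is
    y(x) = −(15/2) x^2 + 75 x − 4.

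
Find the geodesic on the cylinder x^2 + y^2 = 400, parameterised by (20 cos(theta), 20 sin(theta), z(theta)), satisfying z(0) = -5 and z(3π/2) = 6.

Parameterise the cylinder of radius R = 20 as
    r(θ) = (20 cos θ, 20 sin θ, z(θ)).
The arc-length element is
    ds = sqrt(400 + (dz/dθ)^2) dθ,
so the Lagrangian is L = sqrt(400 + z'^2).
L depends on z' only, not on z or θ, so ∂L/∂z = 0 and
    ∂L/∂z' = z' / sqrt(400 + z'^2).
The Euler-Lagrange equation gives
    d/dθ( z' / sqrt(400 + z'^2) ) = 0,
so z' is constant. Integrating once:
    z(θ) = a θ + b,
a helix on the cylinder (a straight line when the cylinder is unrolled). The constants a, b are determined by the endpoint conditions.
With endpoint conditions z(0) = -5 and z(3π/2) = 6: from z(0) = b we get b = -5, and a·3π/2 + -5 = 6 gives a = 22/(3π), so
    z(θ) = (22/(3π)) θ − 5.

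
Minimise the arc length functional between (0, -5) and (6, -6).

Arc-length functional: J[y] = ∫ sqrt(1 + (y')^2) dx.
Lagrangian L = sqrt(1 + (y')^2) has no explicit y dependence, so ∂L/∂y = 0 and the Euler-Lagrange equation gives
    d/dx( y' / sqrt(1 + (y')^2) ) = 0  ⇒  y' / sqrt(1 + (y')^2) = const.
Hence y' is constant, so y(x) is affine.
Fitting the endpoints (0, -5) and (6, -6):
    slope m = ((-6) − (-5)) / (6 − 0) = -1/6,
    intercept c = (-5) − m·0 = -5.
Extremal: y(x) = (-1/6) x - 5.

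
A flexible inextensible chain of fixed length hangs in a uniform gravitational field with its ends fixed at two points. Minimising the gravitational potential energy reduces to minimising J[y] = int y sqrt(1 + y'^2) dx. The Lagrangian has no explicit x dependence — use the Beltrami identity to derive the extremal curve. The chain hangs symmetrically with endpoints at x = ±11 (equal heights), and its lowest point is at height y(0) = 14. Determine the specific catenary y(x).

The Lagrangian L(y, y') = y sqrt(1 + y'^2) has no explicit x dependence, so the Beltrami identity applies:
    L − y' ∂L/∂y' = C.
Compute ∂L/∂y' = y · y' / sqrt(1 + y'^2). Then
    L − y' ∂L/∂y'
    = y sqrt(1 + y'^2) − y · y'^2 / sqrt(1 + y'^2)
    = y (1 + y'^2 − y'^2) / sqrt(1 + y'^2)
    = y / sqrt(1 + y'^2) = C.
Squaring gives y^2 = C^2 (1 + y'^2), i.e.
    y'^2 = y^2 / C^2 − 1.
Separating variables,
    dy / sqrt(y^2 − C^2) = dx / C,
and integrating gives arccosh(y / C) = (x − a)/C, so
    y(x) = C cosh((x − a)/C),
the catenary. The constants C and a are fixed by the two endpoint conditions (and, for the hanging-chain problem, the length constraint selects C).
Now fit the given data. The endpoints x = ±11 are symmetric at equal height, so the catenary is even about its minimum: a = 0 and y(x) = C cosh(x/C). The lowest point is y(0) = C cosh(0) = C, and we are told y(0) = 14, so C = 14. Therefore
    y(x) = 14 cosh(x/14),
and at the endpoints
    y(±11) = 14 cosh(11/14).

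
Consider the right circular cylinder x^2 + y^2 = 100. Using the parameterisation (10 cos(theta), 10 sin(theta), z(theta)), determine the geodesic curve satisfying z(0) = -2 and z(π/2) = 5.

Parameterise the cylinder of radius R = 10 as
    r(θ) = (10 cos θ, 10 sin θ, z(θ)).
The arc-length element is
    ds = sqrt(100 + (dz/dθ)^2) dθ,
so the Lagrangian is L = sqrt(100 + z'^2).
L depends on z' only, not on z or θ, so ∂L/∂z = 0 and
    ∂L/∂z' = z' / sqrt(100 + z'^2).
The Euler-Lagrange equation gives
    d/dθ( z' / sqrt(100 + z'^2) ) = 0,
so z' is constant. Integrating once:
    z(θ) = a θ + b,
a helix on the cylinder (a straight line when the cylinder is unrolled). The constants a, b are determined by the endpoint conditions.
With endpoint conditions z(0) = -2 and z(π/2) = 5: from z(0) = b we get b = -2, and a·π/2 + -2 = 5 gives a = 14/π, so
    z(θ) = (14/π) θ − 2.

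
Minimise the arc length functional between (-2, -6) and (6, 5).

Arc-length functional: J[y] = ∫ sqrt(1 + (y')^2) dx.
Lagrangian L = sqrt(1 + (y')^2) has no explicit y dependence, so ∂L/∂y = 0 and the Euler-Lagrange equation gives
    d/dx( y' / sqrt(1 + (y')^2) ) = 0  ⇒  y' / sqrt(1 + (y')^2) = const.
Hence y' is constant, so y(x) is affine.
Fitting the endpoints (-2, -6) and (6, 5):
    slope m = (5 − (-6)) / (6 − (-2)) = 11/8,
    intercept c = (-6) − m·(-2) = -13/4.
Extremal: y(x) = (11/8) x - 13/4.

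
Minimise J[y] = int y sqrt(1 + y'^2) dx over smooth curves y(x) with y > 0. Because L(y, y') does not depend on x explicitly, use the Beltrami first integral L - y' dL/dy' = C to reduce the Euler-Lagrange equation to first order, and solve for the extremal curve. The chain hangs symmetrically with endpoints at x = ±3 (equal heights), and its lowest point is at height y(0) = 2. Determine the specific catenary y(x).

The Lagrangian L(y, y') = y sqrt(1 + y'^2) has no explicit x dependence, so the Beltrami identity applies:
    L − y' ∂L/∂y' = C.
Compute ∂L/∂y' = y · y' / sqrt(1 + y'^2). Then
    L − y' ∂L/∂y'
    = y sqrt(1 + y'^2) − y · y'^2 / sqrt(1 + y'^2)
    = y (1 + y'^2 − y'^2) / sqrt(1 + y'^2)
    = y / sqrt(1 + y'^2) = C.
Squaring gives y^2 = C^2 (1 + y'^2), i.e.
    y'^2 = y^2 / C^2 − 1.
Separating variables,
    dy / sqrt(y^2 − C^2) = dx / C,
and integrating gives arccosh(y / C) = (x − a)/C, so
    y(x) = C cosh((x − a)/C),
the catenary. The constants C and a are fixed by the two endpoint conditions (and, for the hanging-chain problem, the length constraint selects C).
Now fit the given data. The endpoints x = ±3 are symmetric at equal height, so the catenary is even about its minimum: a = 0 and y(x) = C cosh(x/C). The lowest point is y(0) = C cosh(0) = C, and we are told y(0) = 2, so C = 2. Therefore
    y(x) = 2 cosh(x/2),
and at the endpoints
    y(±3) = 2 cosh(3/2).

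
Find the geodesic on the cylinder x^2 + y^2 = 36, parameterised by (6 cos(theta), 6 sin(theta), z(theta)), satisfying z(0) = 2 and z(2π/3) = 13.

Parameterise the cylinder of radius R = 6 as
    r(θ) = (6 cos θ, 6 sin θ, z(θ)).
The arc-length element is
    ds = sqrt(36 + (dz/dθ)^2) dθ,
so the Lagrangian is L = sqrt(36 + z'^2).
L depends on z' only, not on z or θ, so ∂L/∂z = 0 and
    ∂L/∂z' = z' / sqrt(36 + z'^2).
The Euler-Lagrange equation gives
    d/dθ( z' / sqrt(36 + z'^2) ) = 0,
so z' is constant. Integrating once:
    z(θ) = a θ + b,
a helix on the cylinder (a straight line when the cylinder is unrolled). The constants a, b are determined by the endpoint conditions.
With endpoint conditions z(0) = 2 and z(2π/3) = 13: from z(0) = b we get b = 2, and a·2π/3 + 2 = 13 gives a = 33/(2π), so
    z(θ) = (33/(2π)) θ + 2.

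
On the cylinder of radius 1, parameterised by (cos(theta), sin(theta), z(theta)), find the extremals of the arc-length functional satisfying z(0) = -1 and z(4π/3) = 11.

Parameterise the cylinder of radius R = 1 as
    r(θ) = (cos θ, sin θ, z(θ)).
The arc-length element is
    ds = sqrt(1 + (dz/dθ)^2) dθ,
so the Lagrangian is L = sqrt(1 + z'^2).
L depends on z' only, not on z or θ, so ∂L/∂z = 0 and
    ∂L/∂z' = z' / sqrt(1 + z'^2).
The Euler-Lagrange equation gives
    d/dθ( z' / sqrt(1 + z'^2) ) = 0,
so z' is constant. Integrating once:
    z(θ) = a θ + b,
a helix on the cylinder (a straight line when the cylinder is unrolled). The constants a, b are determined by the endpoint conditions.
With endpoint conditions z(0) = -1 and z(4π/3) = 11: from z(0) = b we get b = -1, and a·4π/3 + -1 = 11 gives a = 9/π, so
    z(θ) = (9/π) θ − 1.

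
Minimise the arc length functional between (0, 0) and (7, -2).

Arc-length functional: J[y] = ∫ sqrt(1 + (y')^2) dx.
Lagrangian L = sqrt(1 + (y')^2) has no explicit y dependence, so ∂L/∂y = 0 and the Euler-Lagrange equation gives
    d/dx( y' / sqrt(1 + (y')^2) ) = 0  ⇒  y' / sqrt(1 + (y')^2) = const.
Hence y' is constant, so y(x) is affine.
Fitting the endpoints (0, 0) and (7, -2):
    slope m = ((-2) − 0) / (7 − 0) = -2/7,
    intercept c = 0 − m·0 = 0.
Extremal: y(x) = (-2/7) x.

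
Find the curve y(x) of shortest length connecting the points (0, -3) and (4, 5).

Arc-length functional: J[y] = ∫ sqrt(1 + (y')^2) dx.
Lagrangian L = sqrt(1 + (y')^2) has no explicit y dependence, so ∂L/∂y = 0 and the Euler-Lagrange equation gives
    d/dx( y' / sqrt(1 + (y')^2) ) = 0  ⇒  y' / sqrt(1 + (y')^2) = const.
Hence y' is constant, so y(x) is affine.
Fitting the endpoints (0, -3) and (4, 5):
    slope m = (5 − (-3)) / (4 − 0) = 2,
    intercept c = (-3) − m·0 = -3.
Extremal: y(x) = 2 x - 3.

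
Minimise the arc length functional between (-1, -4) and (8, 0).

Arc-length functional: J[y] = ∫ sqrt(1 + (y')^2) dx.
Lagrangian L = sqrt(1 + (y')^2) has no explicit y dependence, so ∂L/∂y = 0 and the Euler-Lagrange equation gives
    d/dx( y' / sqrt(1 + (y')^2) ) = 0  ⇒  y' / sqrt(1 + (y')^2) = const.
Hence y' is constant, so y(x) is affine.
Fitting the endpoints (-1, -4) and (8, 0):
    slope m = (0 − (-4)) / (8 − (-1)) = 4/9,
    intercept c = (-4) − m·(-1) = -32/9.
Extremal: y(x) = (4/9) x - 32/9.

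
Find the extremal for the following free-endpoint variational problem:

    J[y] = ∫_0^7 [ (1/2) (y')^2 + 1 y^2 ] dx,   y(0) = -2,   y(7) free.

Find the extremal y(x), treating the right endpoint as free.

The Lagrangian L = (1/2) (y')^2 + 1 y^2 gives
    ∂L/∂y = 2 y,   ∂L/∂y' = y'.
Euler-Lagrange: y'' − 2 y = 0.
With k = sqrt(2), the general solution is
    y(x) = A cosh(sqrt(2) x) + B sinh(sqrt(2) x).
Fixed left endpoint y(0) = -2 ⇒ A = -2.
The right endpoint x = 7 is free, so the natural (transversality) condition is ∂L/∂y' |_{x=7} = 0, i.e. y'(7) = 0.
Compute y'(x) = A k sinh(k x) + B k cosh(k x), so
    y'(7) = A k sinh(k·7) + B k cosh(k·7) = 0
    ⇒ B = −A tanh(k·7) = 2 tanh(sqrt(2)·7).
Therefore the extremal is
    y(x) = −2 cosh(sqrt(2) x) + 2 tanh(sqrt(2)·7) sinh(sqrt(2) x).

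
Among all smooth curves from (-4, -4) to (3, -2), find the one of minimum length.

Arc-length functional: J[y] = ∫ sqrt(1 + (y')^2) dx.
Lagrangian L = sqrt(1 + (y')^2) has no explicit y dependence, so ∂L/∂y = 0 and the Euler-Lagrange equation gives
    d/dx( y' / sqrt(1 + (y')^2) ) = 0  ⇒  y' / sqrt(1 + (y')^2) = const.
Hence y' is constant, so y(x) is affine.
Fitting the endpoints (-4, -4) and (3, -2):
    slope m = ((-2) − (-4)) / (3 − (-4)) = 2/7,
    intercept c = (-4) − m·(-4) = -20/7.
Extremal: y(x) = (2/7) x - 20/7.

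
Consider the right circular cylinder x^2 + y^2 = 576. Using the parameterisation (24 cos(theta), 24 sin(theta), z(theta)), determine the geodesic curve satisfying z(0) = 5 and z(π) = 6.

Parameterise the cylinder of radius R = 24 as
    r(θ) = (24 cos θ, 24 sin θ, z(θ)).
The arc-length element is
    ds = sqrt(576 + (dz/dθ)^2) dθ,
so the Lagrangian is L = sqrt(576 + z'^2).
L depends on z' only, not on z or θ, so ∂L/∂z = 0 and
    ∂L/∂z' = z' / sqrt(576 + z'^2).
The Euler-Lagrange equation gives
    d/dθ( z' / sqrt(576 + z'^2) ) = 0,
so z' is constant. Integrating once:
    z(θ) = a θ + b,
a helix on the cylinder (a straight line when the cylinder is unrolled). The constants a, b are determined by the endpoint conditions.
With endpoint conditions z(0) = 5 and z(π) = 6: from z(0) = b we get b = 5, and a·π + 5 = 6 gives a = 1/π, so
    z(θ) = (1/π) θ + 5.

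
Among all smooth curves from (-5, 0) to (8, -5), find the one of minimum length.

Arc-length functional: J[y] = ∫ sqrt(1 + (y')^2) dx.
Lagrangian L = sqrt(1 + (y')^2) has no explicit y dependence, so ∂L/∂y = 0 and the Euler-Lagrange equation gives
    d/dx( y' / sqrt(1 + (y')^2) ) = 0  ⇒  y' / sqrt(1 + (y')^2) = const.
Hence y' is constant, so y(x) is affine.
Fitting the endpoints (-5, 0) and (8, -5):
    slope m = ((-5) − 0) / (8 − (-5)) = -5/13,
    intercept c = 0 − m·(-5) = -25/13.
Extremal: y(x) = (-5/13) x - 25/13.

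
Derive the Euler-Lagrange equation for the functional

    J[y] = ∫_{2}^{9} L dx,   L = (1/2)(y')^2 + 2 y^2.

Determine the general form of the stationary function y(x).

The Lagrangian is L = (1/2)(y')^2 + 2 y^2.
∂L/∂y = 4y.
∂L/∂y' = y'.
The Euler-Lagrange equation d/dx(∂L/∂y') − ∂L/∂y = 0 becomes:
    y'' - 4 y = 0
General solution: y(x) = A e^(2x) + B e^(-2x), where A and B are arbitrary constants fixed by the endpoint conditions.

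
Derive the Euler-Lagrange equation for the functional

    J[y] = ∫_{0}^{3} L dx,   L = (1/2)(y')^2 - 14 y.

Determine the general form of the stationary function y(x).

The Lagrangian is L = (1/2)(y')^2 - 14 y.
∂L/∂y = -14.
∂L/∂y' = y'.
The Euler-Lagrange equation d/dx(∂L/∂y') − ∂L/∂y = 0 becomes:
    y'' + 14 = 0
General solution: y(x) = -7 x^2 + A x + B, where A and B are arbitrary constants fixed by the endpoint conditions.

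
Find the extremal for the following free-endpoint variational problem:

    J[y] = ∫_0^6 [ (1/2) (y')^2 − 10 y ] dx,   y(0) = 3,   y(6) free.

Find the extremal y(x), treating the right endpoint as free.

The Lagrangian L = (1/2) (y')^2 − 10 y gives
    ∂L/∂y = −10,   ∂L/∂y' = y'.
Euler-Lagrange: d/dx(y') − (−10) = 0, i.e. y'' + 10 = 0, so
    y(x) = −(10/2) x^2 + C1 x + C2.
Fixed left endpoint y(0) = 3 ⇒ C2 = 3.
The right endpoint x = 6 is free, so the natural (transversality) condition is ∂L/∂y' |_{x=6} = 0, i.e. y'(6) = 0.
Compute y'(x) = −10 x + C1, so y'(6) = −60 + C1 = 0 ⇒ C1 = 60.
Therefore the extremal is
    y(x) = −5 x^2 + 60 x + 3.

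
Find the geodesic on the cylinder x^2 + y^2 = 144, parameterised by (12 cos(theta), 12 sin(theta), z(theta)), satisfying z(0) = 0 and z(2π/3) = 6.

Parameterise the cylinder of radius R = 12 as
    r(θ) = (12 cos θ, 12 sin θ, z(θ)).
The arc-length element is
    ds = sqrt(144 + (dz/dθ)^2) dθ,
so the Lagrangian is L = sqrt(144 + z'^2).
L depends on z' only, not on z or θ, so ∂L/∂z = 0 and
    ∂L/∂z' = z' / sqrt(144 + z'^2).
The Euler-Lagrange equation gives
    d/dθ( z' / sqrt(144 + z'^2) ) = 0,
so z' is constant. Integrating once:
    z(θ) = a θ + b,
a helix on the cylinder (a straight line when the cylinder is unrolled). The constants a, b are determined by the endpoint conditions.
With endpoint conditions z(0) = 0 and z(2π/3) = 6: from z(0) = b we get b = 0, and a·2π/3 + 0 = 6 gives a = 9/π, so
    z(θ) = (9/π) θ.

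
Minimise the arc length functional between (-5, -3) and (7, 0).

Arc-length functional: J[y] = ∫ sqrt(1 + (y')^2) dx.
Lagrangian L = sqrt(1 + (y')^2) has no explicit y dependence, so ∂L/∂y = 0 and the Euler-Lagrange equation gives
    d/dx( y' / sqrt(1 + (y')^2) ) = 0  ⇒  y' / sqrt(1 + (y')^2) = const.
Hence y' is constant, so y(x) is affine.
Fitting the endpoints (-5, -3) and (7, 0):
    slope m = (0 − (-3)) / (7 − (-5)) = 1/4,
    intercept c = (-3) − m·(-5) = -7/4.
Extremal: y(x) = (1/4) x - 7/4.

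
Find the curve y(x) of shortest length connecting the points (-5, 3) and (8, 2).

Arc-length functional: J[y] = ∫ sqrt(1 + (y')^2) dx.
Lagrangian L = sqrt(1 + (y')^2) has no explicit y dependence, so ∂L/∂y = 0 and the Euler-Lagrange equation gives
    d/dx( y' / sqrt(1 + (y')^2) ) = 0  ⇒  y' / sqrt(1 + (y')^2) = const.
Hence y' is constant, so y(x) is affine.
Fitting the endpoints (-5, 3) and (8, 2):
    slope m = (2 − 3) / (8 − (-5)) = -1/13,
    intercept c = 3 − m·(-5) = 34/13.
Extremal: y(x) = (-1/13) x + 34/13.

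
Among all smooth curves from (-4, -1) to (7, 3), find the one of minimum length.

Arc-length functional: J[y] = ∫ sqrt(1 + (y')^2) dx.
Lagrangian L = sqrt(1 + (y')^2) has no explicit y dependence, so ∂L/∂y = 0 and the Euler-Lagrange equation gives
    d/dx( y' / sqrt(1 + (y')^2) ) = 0  ⇒  y' / sqrt(1 + (y')^2) = const.
Hence y' is constant, so y(x) is affine.
Fitting the endpoints (-4, -1) and (7, 3):
    slope m = (3 − (-1)) / (7 − (-4)) = 4/11,
    intercept c = (-1) − m·(-4) = 5/11.
Extremal: y(x) = (4/11) x + 5/11.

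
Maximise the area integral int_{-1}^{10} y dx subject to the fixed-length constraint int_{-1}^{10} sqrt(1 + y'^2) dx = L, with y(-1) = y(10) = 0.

Set up the augmented Lagrangian using a multiplier λ for the length constraint:
    F(y, y') = y − λ sqrt(1 + y'^2).
F has no explicit x dependence, so the Beltrami identity yields a first integral
    F − y' ∂F/∂y' = C.
Compute ∂F/∂y' = −λ y' / sqrt(1 + y'^2). Then
    y − λ sqrt(1 + y'^2) + λ y'^2 / sqrt(1 + y'^2) = C
    ⇒  y − λ / sqrt(1 + y'^2) = C.
Solving for y' and integrating gives
    (x − a)^2 + (y − b)^2 = λ^2,
a circular arc of radius λ. The constants a, b are determined by the endpoint conditions y(-1) = y(10) = 0, and λ is fixed implicitly by the length constraint
    ∫_{-1}^{10} sqrt(1 + y'^2) dx = L.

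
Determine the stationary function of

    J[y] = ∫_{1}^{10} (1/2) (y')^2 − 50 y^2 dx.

The Lagrangian is L = (1/2) (y')^2 − 50 y^2.
Compute ∂L/∂y = -100y, ∂L/∂y' = y'.
The Euler-Lagrange equation d/dx(∂L/∂y') − ∂L/∂y = 0 reduces to
    y'' + 100 y = 0.
Its general solution is
    y(x) = A sin(10x) + B cos(10x),
with A, B fixed by the endpoint conditions.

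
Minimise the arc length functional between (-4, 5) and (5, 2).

Arc-length functional: J[y] = ∫ sqrt(1 + (y')^2) dx.
Lagrangian L = sqrt(1 + (y')^2) has no explicit y dependence, so ∂L/∂y = 0 and the Euler-Lagrange equation gives
    d/dx( y' / sqrt(1 + (y')^2) ) = 0  ⇒  y' / sqrt(1 + (y')^2) = const.
Hence y' is constant, so y(x) is affine.
Fitting the endpoints (-4, 5) and (5, 2):
    slope m = (2 − 5) / (5 − (-4)) = -1/3,
    intercept c = 5 − m·(-4) = 11/3.
Extremal: y(x) = (-1/3) x + 11/3.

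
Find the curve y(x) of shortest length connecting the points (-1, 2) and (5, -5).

Arc-length functional: J[y] = ∫ sqrt(1 + (y')^2) dx.
Lagrangian L = sqrt(1 + (y')^2) has no explicit y dependence, so ∂L/∂y = 0 and the Euler-Lagrange equation gives
    d/dx( y' / sqrt(1 + (y')^2) ) = 0  ⇒  y' / sqrt(1 + (y')^2) = const.
Hence y' is constant, so y(x) is affine.
Fitting the endpoints (-1, 2) and (5, -5):
    slope m = ((-5) − 2) / (5 − (-1)) = -7/6,
    intercept c = 2 − m·(-1) = 5/6.
Extremal: y(x) = (-7/6) x + 5/6.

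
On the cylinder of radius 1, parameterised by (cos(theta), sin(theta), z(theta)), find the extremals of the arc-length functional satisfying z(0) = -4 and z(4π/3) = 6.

Parameterise the cylinder of radius R = 1 as
    r(θ) = (cos θ, sin θ, z(θ)).
The arc-length element is
    ds = sqrt(1 + (dz/dθ)^2) dθ,
so the Lagrangian is L = sqrt(1 + z'^2).
L depends on z' only, not on z or θ, so ∂L/∂z = 0 and
    ∂L/∂z' = z' / sqrt(1 + z'^2).
The Euler-Lagrange equation gives
    d/dθ( z' / sqrt(1 + z'^2) ) = 0,
so z' is constant. Integrating once:
    z(θ) = a θ + b,
a helix on the cylinder (a straight line when the cylinder is unrolled). The constants a, b are determined by the endpoint conditions.
With endpoint conditions z(0) = -4 and z(4π/3) = 6: from z(0) = b we get b = -4, and a·4π/3 + -4 = 6 gives a = 15/(2π), so
    z(θ) = (15/(2π)) θ − 4.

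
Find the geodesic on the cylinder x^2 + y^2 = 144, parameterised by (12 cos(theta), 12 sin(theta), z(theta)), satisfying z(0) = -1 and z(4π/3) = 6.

Parameterise the cylinder of radius R = 12 as
    r(θ) = (12 cos θ, 12 sin θ, z(θ)).
The arc-length element is
    ds = sqrt(144 + (dz/dθ)^2) dθ,
so the Lagrangian is L = sqrt(144 + z'^2).
L depends on z' only, not on z or θ, so ∂L/∂z = 0 and
    ∂L/∂z' = z' / sqrt(144 + z'^2).
The Euler-Lagrange equation gives
    d/dθ( z' / sqrt(144 + z'^2) ) = 0,
so z' is constant. Integrating once:
    z(θ) = a θ + b,
a helix on the cylinder (a straight line when the cylinder is unrolled). The constants a, b are determined by the endpoint conditions.
With endpoint conditions z(0) = -1 and z(4π/3) = 6: from z(0) = b we get b = -1, and a·4π/3 + -1 = 6 gives a = 21/(4π), so
    z(θ) = (21/(4π)) θ − 1.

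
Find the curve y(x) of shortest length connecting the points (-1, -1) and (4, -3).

Arc-length functional: J[y] = ∫ sqrt(1 + (y')^2) dx.
Lagrangian L = sqrt(1 + (y')^2) has no explicit y dependence, so ∂L/∂y = 0 and the Euler-Lagrange equation gives
    d/dx( y' / sqrt(1 + (y')^2) ) = 0  ⇒  y' / sqrt(1 + (y')^2) = const.
Hence y' is constant, so y(x) is affine.
Fitting the endpoints (-1, -1) and (4, -3):
    slope m = ((-3) − (-1)) / (4 − (-1)) = -2/5,
    intercept c = (-1) − m·(-1) = -7/5.
Extremal: y(x) = (-2/5) x - 7/5.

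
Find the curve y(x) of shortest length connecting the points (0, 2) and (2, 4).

Arc-length functional: J[y] = ∫ sqrt(1 + (y')^2) dx.
Lagrangian L = sqrt(1 + (y')^2) has no explicit y dependence, so ∂L/∂y = 0 and the Euler-Lagrange equation gives
    d/dx( y' / sqrt(1 + (y')^2) ) = 0  ⇒  y' / sqrt(1 + (y')^2) = const.
Hence y' is constant, so y(x) is affine.
Fitting the endpoints (0, 2) and (2, 4):
    slope m = (4 − 2) / (2 − 0) = 1,
    intercept c = 2 − m·0 = 2.
Extremal: y(x) = x + 2.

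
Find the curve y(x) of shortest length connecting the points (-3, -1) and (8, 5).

Arc-length functional: J[y] = ∫ sqrt(1 + (y')^2) dx.
Lagrangian L = sqrt(1 + (y')^2) has no explicit y dependence, so ∂L/∂y = 0 and the Euler-Lagrange equation gives
    d/dx( y' / sqrt(1 + (y')^2) ) = 0  ⇒  y' / sqrt(1 + (y')^2) = const.
Hence y' is constant, so y(x) is affine.
Fitting the endpoints (-3, -1) and (8, 5):
    slope m = (5 − (-1)) / (8 − (-3)) = 6/11,
    intercept c = (-1) − m·(-3) = 7/11.
Extremal: y(x) = (6/11) x + 7/11.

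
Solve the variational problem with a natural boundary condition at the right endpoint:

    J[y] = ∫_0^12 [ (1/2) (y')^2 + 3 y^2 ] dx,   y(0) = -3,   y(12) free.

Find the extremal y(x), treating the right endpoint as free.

The Lagrangian L = (1/2) (y')^2 + 3 y^2 gives
    ∂L/∂y = 6 y,   ∂L/∂y' = y'.
Euler-Lagrange: y'' − 6 y = 0.
With k = sqrt(6), the general solution is
    y(x) = A cosh(sqrt(6) x) + B sinh(sqrt(6) x).
Fixed left endpoint y(0) = -3 ⇒ A = -3.
The right endpoint x = 12 is free, so the natural (transversality) condition is ∂L/∂y' |_{x=12} = 0, i.e. y'(12) = 0.
Compute y'(x) = A k sinh(k x) + B k cosh(k x), so
    y'(12) = A k sinh(k·12) + B k cosh(k·12) = 0
    ⇒ B = −A tanh(k·12) = 3 tanh(sqrt(6)·12).
Therefore the extremal is
    y(x) = −3 cosh(sqrt(6) x) + 3 tanh(sqrt(6)·12) sinh(sqrt(6) x).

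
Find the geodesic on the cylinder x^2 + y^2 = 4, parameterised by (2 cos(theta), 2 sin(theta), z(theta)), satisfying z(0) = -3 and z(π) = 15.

Parameterise the cylinder of radius R = 2 as
    r(θ) = (2 cos θ, 2 sin θ, z(θ)).
The arc-length element is
    ds = sqrt(4 + (dz/dθ)^2) dθ,
so the Lagrangian is L = sqrt(4 + z'^2).
L depends on z' only, not on z or θ, so ∂L/∂z = 0 and
    ∂L/∂z' = z' / sqrt(4 + z'^2).
The Euler-Lagrange equation gives
    d/dθ( z' / sqrt(4 + z'^2) ) = 0,
so z' is constant. Integrating once:
    z(θ) = a θ + b,
a helix on the cylinder (a straight line when the cylinder is unrolled). The constants a, b are determined by the endpoint conditions.
With endpoint conditions z(0) = -3 and z(π) = 15: from z(0) = b we get b = -3, and a·π + -3 = 15 gives a = 18/π, so
    z(θ) = (18/π) θ − 3.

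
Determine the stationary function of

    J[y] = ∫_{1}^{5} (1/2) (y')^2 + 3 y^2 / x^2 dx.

The Lagrangian is L = (1/2) (y')^2 + 3 y^2 / x^2.
Compute ∂L/∂y = 6y/x^2, ∂L/∂y' = y'.
The Euler-Lagrange equation d/dx(∂L/∂y') − ∂L/∂y = 0 reduces to
    y'' − 6/x^2 · y = 0  (x > 0).
Its general solution is
    y(x) = A x^3 + B x^(-2),
with A, B fixed by the endpoint conditions.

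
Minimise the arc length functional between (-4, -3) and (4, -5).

Arc-length functional: J[y] = ∫ sqrt(1 + (y')^2) dx.
Lagrangian L = sqrt(1 + (y')^2) has no explicit y dependence, so ∂L/∂y = 0 and the Euler-Lagrange equation gives
    d/dx( y' / sqrt(1 + (y')^2) ) = 0  ⇒  y' / sqrt(1 + (y')^2) = const.
Hence y' is constant, so y(x) is affine.
Fitting the endpoints (-4, -3) and (4, -5):
    slope m = ((-5) − (-3)) / (4 − (-4)) = -1/4,
    intercept c = (-3) − m·(-4) = -4.
Extremal: y(x) = (-1/4) x - 4.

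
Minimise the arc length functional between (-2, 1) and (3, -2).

Arc-length functional: J[y] = ∫ sqrt(1 + (y')^2) dx.
Lagrangian L = sqrt(1 + (y')^2) has no explicit y dependence, so ∂L/∂y = 0 and the Euler-Lagrange equation gives
    d/dx( y' / sqrt(1 + (y')^2) ) = 0  ⇒  y' / sqrt(1 + (y')^2) = const.
Hence y' is constant, so y(x) is affine.
Fitting the endpoints (-2, 1) and (3, -2):
    slope m = ((-2) − 1) / (3 − (-2)) = -3/5,
    intercept c = 1 − m·(-2) = -1/5.
Extremal: y(x) = (-3/5) x - 1/5.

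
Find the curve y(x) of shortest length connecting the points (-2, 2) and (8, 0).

Arc-length functional: J[y] = ∫ sqrt(1 + (y')^2) dx.
Lagrangian L = sqrt(1 + (y')^2) has no explicit y dependence, so ∂L/∂y = 0 and the Euler-Lagrange equation gives
    d/dx( y' / sqrt(1 + (y')^2) ) = 0  ⇒  y' / sqrt(1 + (y')^2) = const.
Hence y' is constant, so y(x) is affine.
Fitting the endpoints (-2, 2) and (8, 0):
    slope m = (0 − 2) / (8 − (-2)) = -1/5,
    intercept c = 2 − m·(-2) = 8/5.
Extremal: y(x) = (-1/5) x + 8/5.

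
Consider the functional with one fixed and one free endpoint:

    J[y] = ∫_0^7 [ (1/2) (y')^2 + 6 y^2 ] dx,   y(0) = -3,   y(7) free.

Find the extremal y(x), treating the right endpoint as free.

The Lagrangian L = (1/2) (y')^2 + 6 y^2 gives
    ∂L/∂y = 12 y,   ∂L/∂y' = y'.
Euler-Lagrange: y'' − 12 y = 0.
With k = sqrt(12), the general solution is
    y(x) = A cosh(sqrt(12) x) + B sinh(sqrt(12) x).
Fixed left endpoint y(0) = -3 ⇒ A = -3.
The right endpoint x = 7 is free, so the natural (transversality) condition is ∂L/∂y' |_{x=7} = 0, i.e. y'(7) = 0.
Compute y'(x) = A k sinh(k x) + B k cosh(k x), so
    y'(7) = A k sinh(k·7) + B k cosh(k·7) = 0
    ⇒ B = −A tanh(k·7) = 3 tanh(sqrt(12)·7).
Therefore the extremal is
    y(x) = −3 cosh(sqrt(12) x) + 3 tanh(sqrt(12)·7) sinh(sqrt(12) x).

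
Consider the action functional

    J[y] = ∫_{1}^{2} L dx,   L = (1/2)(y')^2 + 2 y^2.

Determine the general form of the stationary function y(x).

The Lagrangian is L = (1/2)(y')^2 + 2 y^2.
∂L/∂y = 4y.
∂L/∂y' = y'.
The Euler-Lagrange equation d/dx(∂L/∂y') − ∂L/∂y = 0 becomes:
    y'' - 4 y = 0
General solution: y(x) = A e^(2x) + B e^(-2x), where A and B are arbitrary constants fixed by the endpoint conditions.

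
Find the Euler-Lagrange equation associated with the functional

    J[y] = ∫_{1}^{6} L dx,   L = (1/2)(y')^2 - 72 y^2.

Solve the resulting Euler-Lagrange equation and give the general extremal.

The Lagrangian is L = (1/2)(y')^2 - 72 y^2.
∂L/∂y = -144y.
∂L/∂y' = y'.
The Euler-Lagrange equation d/dx(∂L/∂y') − ∂L/∂y = 0 becomes:
    y'' + 144 y = 0
General solution: y(x) = A sin(12x) + B cos(12x), where A and B are arbitrary constants fixed by the endpoint conditions.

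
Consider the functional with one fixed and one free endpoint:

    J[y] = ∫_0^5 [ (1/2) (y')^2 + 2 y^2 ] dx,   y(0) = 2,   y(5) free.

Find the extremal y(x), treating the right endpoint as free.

The Lagrangian L = (1/2) (y')^2 + 2 y^2 gives
    ∂L/∂y = 4 y,   ∂L/∂y' = y'.
Euler-Lagrange: y'' − 4 y = 0.
With k = 2, the general solution is
    y(x) = A cosh(2 x) + B sinh(2 x).
Fixed left endpoint y(0) = 2 ⇒ A = 2.
The right endpoint x = 5 is free, so the natural (transversality) condition is ∂L/∂y' |_{x=5} = 0, i.e. y'(5) = 0.
Compute y'(x) = A k sinh(k x) + B k cosh(k x), so
    y'(5) = A k sinh(k·5) + B k cosh(k·5) = 0
    ⇒ B = −A tanh(k·5) = − 2 tanh(2·5).
Therefore the extremal is
    y(x) = 2 cosh(2 x) − 2 tanh(2·5) sinh(2 x).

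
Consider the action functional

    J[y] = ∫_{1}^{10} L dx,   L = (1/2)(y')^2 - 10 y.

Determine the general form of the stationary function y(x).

The Lagrangian is L = (1/2)(y')^2 - 10 y.
∂L/∂y = -10.
∂L/∂y' = y'.
The Euler-Lagrange equation d/dx(∂L/∂y') − ∂L/∂y = 0 becomes:
    y'' + 10 = 0
General solution: y(x) = -5 x^2 + A x + B, where A and B are arbitrary constants fixed by the endpoint conditions.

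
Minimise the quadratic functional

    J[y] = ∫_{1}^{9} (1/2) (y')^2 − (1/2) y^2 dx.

The Lagrangian is L = (1/2) (y')^2 − (1/2) y^2.
Compute ∂L/∂y = -y, ∂L/∂y' = y'.
The Euler-Lagrange equation d/dx(∂L/∂y') − ∂L/∂y = 0 reduces to
    y'' + y = 0.
Its general solution is
    y(x) = A sin(x) + B cos(x),
with A, B fixed by the endpoint conditions.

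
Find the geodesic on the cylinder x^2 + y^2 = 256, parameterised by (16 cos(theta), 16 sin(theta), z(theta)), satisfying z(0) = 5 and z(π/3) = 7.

Parameterise the cylinder of radius R = 16 as
    r(θ) = (16 cos θ, 16 sin θ, z(θ)).
The arc-length element is
    ds = sqrt(256 + (dz/dθ)^2) dθ,
so the Lagrangian is L = sqrt(256 + z'^2).
L depends on z' only, not on z or θ, so ∂L/∂z = 0 and
    ∂L/∂z' = z' / sqrt(256 + z'^2).
The Euler-Lagrange equation gives
    d/dθ( z' / sqrt(256 + z'^2) ) = 0,
so z' is constant. Integrating once:
    z(θ) = a θ + b,
a helix on the cylinder (a straight line when the cylinder is unrolled). The constants a, b are determined by the endpoint conditions.
With endpoint conditions z(0) = 5 and z(π/3) = 7: from z(0) = b we get b = 5, and a·π/3 + 5 = 7 gives a = 6/π, so
    z(θ) = (6/π) θ + 5.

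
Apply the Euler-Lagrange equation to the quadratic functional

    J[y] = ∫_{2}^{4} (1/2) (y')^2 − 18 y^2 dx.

The Lagrangian is L = (1/2) (y')^2 − 18 y^2.
Compute ∂L/∂y = -36y, ∂L/∂y' = y'.
The Euler-Lagrange equation d/dx(∂L/∂y') − ∂L/∂y = 0 reduces to
    y'' + 36 y = 0.
Its general solution is
    y(x) = A sin(6x) + B cos(6x),
with A, B fixed by the endpoint conditions.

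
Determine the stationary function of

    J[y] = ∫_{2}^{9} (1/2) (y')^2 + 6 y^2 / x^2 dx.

The Lagrangian is L = (1/2) (y')^2 + 6 y^2 / x^2.
Compute ∂L/∂y = 12y/x^2, ∂L/∂y' = y'.
The Euler-Lagrange equation d/dx(∂L/∂y') − ∂L/∂y = 0 reduces to
    y'' − 12/x^2 · y = 0  (x > 0).
Its general solution is
    y(x) = A x^4 + B x^(-3),
with A, B fixed by the endpoint conditions.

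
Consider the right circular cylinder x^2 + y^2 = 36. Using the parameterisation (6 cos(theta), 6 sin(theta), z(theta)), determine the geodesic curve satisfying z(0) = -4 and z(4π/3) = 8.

Parameterise the cylinder of radius R = 6 as
    r(θ) = (6 cos θ, 6 sin θ, z(θ)).
The arc-length element is
    ds = sqrt(36 + (dz/dθ)^2) dθ,
so the Lagrangian is L = sqrt(36 + z'^2).
L depends on z' only, not on z or θ, so ∂L/∂z = 0 and
    ∂L/∂z' = z' / sqrt(36 + z'^2).
The Euler-Lagrange equation gives
    d/dθ( z' / sqrt(36 + z'^2) ) = 0,
so z' is constant. Integrating once:
    z(θ) = a θ + b,
a helix on the cylinder (a straight line when the cylinder is unrolled). The constants a, b are determined by the endpoint conditions.
With endpoint conditions z(0) = -4 and z(4π/3) = 8: from z(0) = b we get b = -4, and a·4π/3 + -4 = 8 gives a = 9/π, so
    z(θ) = (9/π) θ − 4.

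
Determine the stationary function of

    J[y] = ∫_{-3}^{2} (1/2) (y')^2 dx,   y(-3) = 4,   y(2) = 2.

The Lagrangian is L = (1/2) (y')^2.
Compute ∂L/∂y = 0, ∂L/∂y' = y'.
The Euler-Lagrange equation d/dx(∂L/∂y') − ∂L/∂y = 0 reduces to
    y'' = 0.
Its general solution is
    y(x) = A x + B,
with A, B fixed by the endpoint conditions.
Applying the endpoint conditions y(-3) = 4 and y(2) = 2: solve A·-3 + B = 4 and A·2 + B = 2. Subtracting gives A(2 − -3) = 2 − 4, so A = -2/5, and B = 4 − A·-3 = 14/5. Therefore
    y(x) = (-2/5) x + 14/5.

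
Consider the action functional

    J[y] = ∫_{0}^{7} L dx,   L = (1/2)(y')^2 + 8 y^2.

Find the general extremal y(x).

The Lagrangian is L = (1/2)(y')^2 + 8 y^2.
∂L/∂y = 16y.
∂L/∂y' = y'.
The Euler-Lagrange equation d/dx(∂L/∂y') − ∂L/∂y = 0 becomes:
    y'' - 16 y = 0
General solution: y(x) = A e^(4x) + B e^(-4x), where A and B are arbitrary constants fixed by the endpoint conditions.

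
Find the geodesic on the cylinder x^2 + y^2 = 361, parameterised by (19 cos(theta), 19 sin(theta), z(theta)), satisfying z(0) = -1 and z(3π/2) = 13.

Parameterise the cylinder of radius R = 19 as
    r(θ) = (19 cos θ, 19 sin θ, z(θ)).
The arc-length element is
    ds = sqrt(361 + (dz/dθ)^2) dθ,
so the Lagrangian is L = sqrt(361 + z'^2).
L depends on z' only, not on z or θ, so ∂L/∂z = 0 and
    ∂L/∂z' = z' / sqrt(361 + z'^2).
The Euler-Lagrange equation gives
    d/dθ( z' / sqrt(361 + z'^2) ) = 0,
so z' is constant. Integrating once:
    z(θ) = a θ + b,
a helix on the cylinder (a straight line when the cylinder is unrolled). The constants a, b are determined by the endpoint conditions.
With endpoint conditions z(0) = -1 and z(3π/2) = 13: from z(0) = b we get b = -1, and a·3π/2 + -1 = 13 gives a = 28/(3π), so
    z(θ) = (28/(3π)) θ − 1.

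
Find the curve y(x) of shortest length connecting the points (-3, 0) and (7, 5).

Arc-length functional: J[y] = ∫ sqrt(1 + (y')^2) dx.
Lagrangian L = sqrt(1 + (y')^2) has no explicit y dependence, so ∂L/∂y = 0 and the Euler-Lagrange equation gives
    d/dx( y' / sqrt(1 + (y')^2) ) = 0  ⇒  y' / sqrt(1 + (y')^2) = const.
Hence y' is constant, so y(x) is affine.
Fitting the endpoints (-3, 0) and (7, 5):
    slope m = (5 − 0) / (7 − (-3)) = 1/2,
    intercept c = 0 − m·(-3) = 3/2.
Extremal: y(x) = (1/2) x + 3/2.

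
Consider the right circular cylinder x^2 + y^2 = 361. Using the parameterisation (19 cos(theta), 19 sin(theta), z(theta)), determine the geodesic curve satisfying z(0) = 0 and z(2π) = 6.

Parameterise the cylinder of radius R = 19 as
    r(θ) = (19 cos θ, 19 sin θ, z(θ)).
The arc-length element is
    ds = sqrt(361 + (dz/dθ)^2) dθ,
so the Lagrangian is L = sqrt(361 + z'^2).
L depends on z' only, not on z or θ, so ∂L/∂z = 0 and
    ∂L/∂z' = z' / sqrt(361 + z'^2).
The Euler-Lagrange equation gives
    d/dθ( z' / sqrt(361 + z'^2) ) = 0,
so z' is constant. Integrating once:
    z(θ) = a θ + b,
a helix on the cylinder (a straight line when the cylinder is unrolled). The constants a, b are determined by the endpoint conditions.
With endpoint conditions z(0) = 0 and z(2π) = 6: from z(0) = b we get b = 0, and a·2π + 0 = 6 gives a = 3/π, so
    z(θ) = (3/π) θ.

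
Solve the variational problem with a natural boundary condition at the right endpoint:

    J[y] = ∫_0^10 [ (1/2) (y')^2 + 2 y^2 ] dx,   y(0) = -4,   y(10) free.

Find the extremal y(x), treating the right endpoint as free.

The Lagrangian L = (1/2) (y')^2 + 2 y^2 gives
    ∂L/∂y = 4 y,   ∂L/∂y' = y'.
Euler-Lagrange: y'' − 4 y = 0.
With k = 2, the general solution is
    y(x) = A cosh(2 x) + B sinh(2 x).
Fixed left endpoint y(0) = -4 ⇒ A = -4.
The right endpoint x = 10 is free, so the natural (transversality) condition is ∂L/∂y' |_{x=10} = 0, i.e. y'(10) = 0.
Compute y'(x) = A k sinh(k x) + B k cosh(k x), so
    y'(10) = A k sinh(k·10) + B k cosh(k·10) = 0
    ⇒ B = −A tanh(k·10) = 4 tanh(2·10).
Therefore the extremal is
    y(x) = −4 cosh(2 x) + 4 tanh(2·10) sinh(2 x).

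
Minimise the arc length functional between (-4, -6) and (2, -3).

Arc-length functional: J[y] = ∫ sqrt(1 + (y')^2) dx.
Lagrangian L = sqrt(1 + (y')^2) has no explicit y dependence, so ∂L/∂y = 0 and the Euler-Lagrange equation gives
    d/dx( y' / sqrt(1 + (y')^2) ) = 0  ⇒  y' / sqrt(1 + (y')^2) = const.
Hence y' is constant, so y(x) is affine.
Fitting the endpoints (-4, -6) and (2, -3):
    slope m = ((-3) − (-6)) / (2 − (-4)) = 1/2,
    intercept c = (-6) − m·(-4) = -4.
Extremal: y(x) = (1/2) x - 4.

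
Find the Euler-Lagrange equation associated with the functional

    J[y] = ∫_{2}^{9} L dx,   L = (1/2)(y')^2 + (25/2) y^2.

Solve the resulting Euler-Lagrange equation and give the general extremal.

The Lagrangian is L = (1/2)(y')^2 + (25/2) y^2.
∂L/∂y = 25y.
∂L/∂y' = y'.
The Euler-Lagrange equation d/dx(∂L/∂y') − ∂L/∂y = 0 becomes:
    y'' - 25 y = 0
General solution: y(x) = A e^(5x) + B e^(-5x), where A and B are arbitrary constants fixed by the endpoint conditions.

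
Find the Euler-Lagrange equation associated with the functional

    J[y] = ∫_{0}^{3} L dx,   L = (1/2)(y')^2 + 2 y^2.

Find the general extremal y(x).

The Lagrangian is L = (1/2)(y')^2 + 2 y^2.
∂L/∂y = 4y.
∂L/∂y' = y'.
The Euler-Lagrange equation d/dx(∂L/∂y') − ∂L/∂y = 0 becomes:
    y'' - 4 y = 0
General solution: y(x) = A e^(2x) + B e^(-2x), where A and B are arbitrary constants fixed by the endpoint conditions.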